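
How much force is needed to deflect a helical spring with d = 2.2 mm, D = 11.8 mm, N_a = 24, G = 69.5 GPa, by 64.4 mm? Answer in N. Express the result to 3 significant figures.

k = Gd⁴/(8D³N_a) = (69.5×10³)(2.2⁴)/(8·11.8³·24) = 5.1609 N/mm
F = k·δ = 5.1609 × 64.4 = 332.36 N

332 N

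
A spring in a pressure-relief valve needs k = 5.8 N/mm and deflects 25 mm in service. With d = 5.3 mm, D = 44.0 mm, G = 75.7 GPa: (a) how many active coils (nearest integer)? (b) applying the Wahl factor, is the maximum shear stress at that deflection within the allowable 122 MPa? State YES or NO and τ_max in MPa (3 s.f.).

(a) 15 coils; (b) NO, τ_max = 129 MPa

N_a = Gd⁴/(8D³k) = (75.7×10³)(5.3⁴)/(8·44.0³·5.8) = 15.11 → N_a = 15
Actual rate k = Gd⁴/(8D³·15) = 5.8433 N/mm
Working load F = kδ = 5.8433·25 = 146.08 N
C = 44.0/5.3 = 8.3019; K_W = (4C−1)/(4C−4)+0.615/C = 1.1768
τ_max = K_W·8FD/(πd³) = 1.1768·109.94 = 129.38 MPa
τ_max > 122 MPa → exceeds allowable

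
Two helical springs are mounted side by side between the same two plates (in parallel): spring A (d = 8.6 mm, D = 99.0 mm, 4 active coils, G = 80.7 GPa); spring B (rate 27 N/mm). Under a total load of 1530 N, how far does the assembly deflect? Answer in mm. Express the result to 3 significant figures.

k_A = Gd⁴/(8D³N_a) = (80.7×10³)(8.6⁴)/(8·99.0³·4) = 14.217 N/mm
Parallel: k_eq = 14.217 + 27 = 41.217 N/mm
δ = F/k_eq = 1530/41.217 = 37.12 mm

37.1 mm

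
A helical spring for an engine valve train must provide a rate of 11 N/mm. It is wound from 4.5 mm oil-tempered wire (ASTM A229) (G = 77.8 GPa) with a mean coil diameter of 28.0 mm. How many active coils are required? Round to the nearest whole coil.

17

N_a = Gd⁴/(8D³k) = (77.8×10³ × 4.5⁴)/(8 × 28.0³ × 11)
    = 3.19029e+07 / 1.93178e+06 = 16.51 → 17 coils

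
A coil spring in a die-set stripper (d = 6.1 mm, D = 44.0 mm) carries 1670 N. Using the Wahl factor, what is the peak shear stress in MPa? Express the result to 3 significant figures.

Spring index C = D/d = 44.0/6.1 = 7.2131
K_W = (4C−1)/(4C−4) + 0.615/C = 27.852/24.852 + 0.0853 = 1.2060
τ₀ = 8FD/(πd³) = 8·1670·44.0/(π·6.1³) = 587840/713.08 = 824.37 MPa
τ_max = K·τ₀ = 1.2060 × 824.37 = 994.16 MPa

994 MPa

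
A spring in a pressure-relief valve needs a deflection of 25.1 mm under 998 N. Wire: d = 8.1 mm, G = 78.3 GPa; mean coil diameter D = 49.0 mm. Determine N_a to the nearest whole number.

Required rate k = F/δ = 998/25.1 = 39.761 N/mm
N_a = Gd⁴/(8D³k) = (78.3×10³ × 8.1⁴)/(8 × 49.0³ × 39.761)
    = 3.37056e+08 / 3.74227e+07 = 9.007 → 9 coils

9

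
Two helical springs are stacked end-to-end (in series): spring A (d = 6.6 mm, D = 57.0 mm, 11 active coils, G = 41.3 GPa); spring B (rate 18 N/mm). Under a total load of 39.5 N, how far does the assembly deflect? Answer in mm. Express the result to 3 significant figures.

k_A = Gd⁴/(8D³N_a) = (41.3×10³)(6.6⁴)/(8·57.0³·11) = 4.8086 N/mm
Series: 1/k_eq = 1/4.8086 + 1/18 = 0.26352; k_eq = 3.7948 N/mm
δ = F/k_eq = 39.5/3.7948 = 10.409 mm

10.4 mm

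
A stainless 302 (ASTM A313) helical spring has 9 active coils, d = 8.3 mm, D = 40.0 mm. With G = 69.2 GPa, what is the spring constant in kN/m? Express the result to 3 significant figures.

k = Gd⁴/(8D³N_a) = (69.2×10³ × 8.3⁴) / (8 × 40.0³ × 9)
  = 3.28412e+08 / 4.608e+06 = 71.27 N/mm

71.3 kN/m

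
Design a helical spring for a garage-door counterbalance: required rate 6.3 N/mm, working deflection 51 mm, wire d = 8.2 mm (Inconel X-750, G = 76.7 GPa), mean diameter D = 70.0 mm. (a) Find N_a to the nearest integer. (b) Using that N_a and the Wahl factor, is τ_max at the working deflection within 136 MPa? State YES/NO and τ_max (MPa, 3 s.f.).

(a) 20 coils; (b) YES, τ_max = 122 MPa

N_a = Gd⁴/(8D³k) = (76.7×10³)(8.2⁴)/(8·70.0³·6.3) = 20.06 → N_a = 20
Actual rate k = Gd⁴/(8D³·20) = 6.3188 N/mm
Working load F = kδ = 6.3188·51 = 322.26 N
C = 70.0/8.2 = 8.5366; K_W = (4C−1)/(4C−4)+0.615/C = 1.1716
τ_max = K_W·8FD/(πd³) = 1.1716·104.18 = 122.06 MPa
τ_max ≤ 136 MPa → acceptable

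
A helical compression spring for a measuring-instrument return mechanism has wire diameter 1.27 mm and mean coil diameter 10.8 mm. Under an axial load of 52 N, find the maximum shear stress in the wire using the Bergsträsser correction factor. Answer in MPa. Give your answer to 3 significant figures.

811 MPa

Spring index C = D/d = 10.8/1.27 = 8.5039
K_B = (4C+2)/(4C−3) = 36.016/31.016 = 1.1612
τ₀ = 8FD/(πd³) = 8·52·10.8/(π·1.27³) = 4492.8/6.4352 = 698.16 MPa
τ_max = K·τ₀ = 1.1612 × 698.16 = 810.71 MPa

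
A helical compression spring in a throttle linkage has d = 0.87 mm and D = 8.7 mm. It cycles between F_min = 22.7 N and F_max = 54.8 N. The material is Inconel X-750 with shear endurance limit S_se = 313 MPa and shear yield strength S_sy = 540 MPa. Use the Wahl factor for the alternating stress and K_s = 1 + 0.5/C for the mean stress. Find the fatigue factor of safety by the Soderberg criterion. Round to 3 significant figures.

0.222

C = D/d = 8.7/0.87 = 10.0000; K_W = (4C−1)/(4C−4)+0.615/C = 1.1448; K_s = 1+0.5/C = 1.0500
F_a = (F_max−F_min)/2 = 16.05 N; F_m = (F_max+F_min)/2 = 38.75 N
τ_a = K_W·8F_aD/(πd³) = 1.1448 × 539.98 = 618.19 MPa
τ_m = K_s·8F_mD/(πd³) = 1.0500 × 1303.7 = 1368.9 MPa
Soderberg: 1/n_f = τ_a/S_se + τ_m/S_sy = 618.19/313 + 1368.9/540 = 1.97503 + 2.53495 = 4.51
n_f = 1/4.51 = 0.2217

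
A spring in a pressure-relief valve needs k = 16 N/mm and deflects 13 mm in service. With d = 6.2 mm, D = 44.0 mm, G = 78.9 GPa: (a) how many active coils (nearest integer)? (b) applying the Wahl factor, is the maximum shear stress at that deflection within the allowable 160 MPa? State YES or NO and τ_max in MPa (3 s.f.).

N_a = Gd⁴/(8D³k) = (78.9×10³)(6.2⁴)/(8·44.0³·16) = 10.69 → N_a = 11
Actual rate k = Gd⁴/(8D³·11) = 15.553 N/mm
Working load F = kδ = 15.553·13 = 202.18 N
C = 44.0/6.2 = 7.0968; K_W = (4C−1)/(4C−4)+0.615/C = 1.2097
τ_max = K_W·8FD/(πd³) = 1.2097·95.053 = 114.98 MPa
τ_max ≤ 160 MPa → acceptable

(a) 11 coils; (b) YES, τ_max = 115 MPa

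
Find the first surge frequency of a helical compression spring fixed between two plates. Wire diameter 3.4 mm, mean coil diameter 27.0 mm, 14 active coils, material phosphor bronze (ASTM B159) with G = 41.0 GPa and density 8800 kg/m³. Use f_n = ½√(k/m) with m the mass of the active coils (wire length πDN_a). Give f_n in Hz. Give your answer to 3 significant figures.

80.9 Hz

k = Gd⁴/(8D³N_a) = (41.0×10³)(3.4⁴)/(8·27.0³·14) = 2.4854 N/mm = 2485.4 N/m
Wire length L = πDN_a = π·27.0·14 = 1187.5 mm
m = ρ·(πd²/4)·L = 8800 × 9.0792×10⁻⁶ m² × 1.1875 m = 0.094879 kg
f_n = ½√(k/m) = 0.5·√(2485.4/0.094879) = 0.5·√(26195) = 80.924 Hz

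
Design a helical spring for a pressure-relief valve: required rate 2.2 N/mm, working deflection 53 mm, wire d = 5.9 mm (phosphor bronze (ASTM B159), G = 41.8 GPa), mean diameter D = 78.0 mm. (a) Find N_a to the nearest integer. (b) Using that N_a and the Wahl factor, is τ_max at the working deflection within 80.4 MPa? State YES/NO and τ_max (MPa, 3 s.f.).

(a) 6 coils; (b) NO, τ_max = 126 MPa

N_a = Gd⁴/(8D³k) = (41.8×10³)(5.9⁴)/(8·78.0³·2.2) = 6.064 → N_a = 6
Actual rate k = Gd⁴/(8D³·6) = 2.2236 N/mm
Working load F = kδ = 2.2236·53 = 117.85 N
C = 78.0/5.9 = 13.2203; K_W = (4C−1)/(4C−4)+0.615/C = 1.1079
τ_max = K_W·8FD/(πd³) = 1.1079·113.98 = 126.27 MPa
τ_max > 80.4 MPa → exceeds allowable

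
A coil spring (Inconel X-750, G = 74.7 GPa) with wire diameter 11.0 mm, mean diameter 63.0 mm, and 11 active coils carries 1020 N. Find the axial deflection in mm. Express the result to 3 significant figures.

20.5 mm

k = Gd⁴/(8D³N_a) = (74.7×10³)(11.0⁴)/(8·63.0³·11) = 49.704 N/mm
δ = F/k = 1020 / 49.704 = 20.522 mm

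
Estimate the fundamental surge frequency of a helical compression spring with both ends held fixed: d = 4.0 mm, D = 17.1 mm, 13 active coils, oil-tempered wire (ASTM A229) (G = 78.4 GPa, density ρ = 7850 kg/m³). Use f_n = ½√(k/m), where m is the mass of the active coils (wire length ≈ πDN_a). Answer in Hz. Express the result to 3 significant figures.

374 Hz

k = Gd⁴/(8D³N_a) = (78.4×10³)(4.0⁴)/(8·17.1³·13) = 38.595 N/mm = 38595 N/m
Wire length L = πDN_a = π·17.1·13 = 698.38 mm
m = ρ·(πd²/4)·L = 7850 × 12.566×10⁻⁶ m² × 0.69838 m = 0.068892 kg
f_n = ½√(k/m) = 0.5·√(38595/0.068892) = 0.5·√(5.6023e+05) = 374.24 Hz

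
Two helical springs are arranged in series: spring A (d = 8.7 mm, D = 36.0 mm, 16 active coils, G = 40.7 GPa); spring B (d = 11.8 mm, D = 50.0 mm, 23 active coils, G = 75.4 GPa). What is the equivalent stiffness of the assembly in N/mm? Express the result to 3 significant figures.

k_A = Gd⁴/(8D³N_a) = (40.7×10³)(8.7⁴)/(8·36.0³·16) = 39.044 N/mm
k_B = Gd⁴/(8D³N_a) = (75.4×10³)(11.8⁴)/(8·50.0³·23) = 63.558 N/mm
Series: 1/k_eq = 1/39.044 + 1/63.558 = 0.041346; k_eq = 24.186 N/mm

24.2 N/mm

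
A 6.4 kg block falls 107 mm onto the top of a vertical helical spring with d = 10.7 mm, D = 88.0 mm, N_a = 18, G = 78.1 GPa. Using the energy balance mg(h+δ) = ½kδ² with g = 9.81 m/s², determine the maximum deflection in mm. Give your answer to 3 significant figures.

k = Gd⁴/(8D³N_a) = (78.1×10³)(10.7⁴)/(8·88.0³·18) = 10.432 N/mm
W = mg = 6.4 × 9.81 = 62.784 N
½kδ² − Wδ − Wh = 0 → δ = (W + √(W² + 2kWh))/k
δ = (62.784 + √(3941.8 + 140165))/10.432 = (62.784 + 379.61)/10.432 = 42.407 mm

42.4 mm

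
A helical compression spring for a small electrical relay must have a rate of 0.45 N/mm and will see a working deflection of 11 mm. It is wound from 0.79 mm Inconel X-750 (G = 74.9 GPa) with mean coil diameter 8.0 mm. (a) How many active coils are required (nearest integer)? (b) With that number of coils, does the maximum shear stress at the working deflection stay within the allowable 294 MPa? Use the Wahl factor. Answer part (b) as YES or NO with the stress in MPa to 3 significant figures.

N_a = Gd⁴/(8D³k) = (74.9×10³)(0.79⁴)/(8·8.0³·0.45) = 15.83 → N_a = 16
Actual rate k = Gd⁴/(8D³·16) = 0.44515 N/mm
Working load F = kδ = 0.44515·11 = 4.8967 N
C = 8.0/0.79 = 10.1266; K_W = (4C−1)/(4C−4)+0.615/C = 1.1429
τ_max = K_W·8FD/(πd³) = 1.1429·202.33 = 231.24 MPa
τ_max ≤ 294 MPa → acceptable

(a) 16 coils; (b) YES, τ_max = 231 MPa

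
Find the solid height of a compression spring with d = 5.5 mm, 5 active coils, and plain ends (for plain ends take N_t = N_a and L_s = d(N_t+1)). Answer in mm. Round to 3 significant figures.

plain ends: N_t = N_a = 5
L_s = d·(N_t+1) = 5.5 × 6 = 33 mm

33.0 mm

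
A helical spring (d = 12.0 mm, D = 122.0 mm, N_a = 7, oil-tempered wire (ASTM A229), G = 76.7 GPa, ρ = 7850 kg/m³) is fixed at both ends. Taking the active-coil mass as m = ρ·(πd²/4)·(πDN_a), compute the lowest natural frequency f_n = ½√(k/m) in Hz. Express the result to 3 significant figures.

40.5 Hz

k = Gd⁴/(8D³N_a) = (76.7×10³)(12.0⁴)/(8·122.0³·7) = 15.641 N/mm = 15641 N/m
Wire length L = πDN_a = π·122.0·7 = 2682.9 mm
m = ρ·(πd²/4)·L = 7850 × 113.1×10⁻⁶ m² × 2.6829 m = 2.3819 kg
f_n = ½√(k/m) = 0.5·√(15641/2.3819) = 0.5·√(6566.3) = 40.516 Hz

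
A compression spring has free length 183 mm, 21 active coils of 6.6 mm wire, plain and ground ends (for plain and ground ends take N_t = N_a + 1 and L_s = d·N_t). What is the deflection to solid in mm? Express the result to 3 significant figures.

37.8 mm

N_t = 22; L_s = 6.6·22 = 145.2 mm
δ_solid = L₀ − L_s = 183 − 145.2 = 37.8 mm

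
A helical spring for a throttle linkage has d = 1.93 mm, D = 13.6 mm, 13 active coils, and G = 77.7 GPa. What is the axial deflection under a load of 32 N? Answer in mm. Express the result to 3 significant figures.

k = Gd⁴/(8D³N_a) = (77.7×10³)(1.93⁴)/(8·13.6³·13) = 4.121 N/mm
δ = F/k = 32 / 4.121 = 7.7651 mm

7.77 mm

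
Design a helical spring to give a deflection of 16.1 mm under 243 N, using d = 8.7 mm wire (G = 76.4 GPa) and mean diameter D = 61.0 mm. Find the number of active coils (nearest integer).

Required rate k = F/δ = 243/16.1 = 15.093 N/mm
N_a = Gd⁴/(8D³k) = (76.4×10³ × 8.7⁴)/(8 × 61.0³ × 15.093)
    = 4.37694e+08 / 2.74069e+07 = 15.97 → 16 coils

16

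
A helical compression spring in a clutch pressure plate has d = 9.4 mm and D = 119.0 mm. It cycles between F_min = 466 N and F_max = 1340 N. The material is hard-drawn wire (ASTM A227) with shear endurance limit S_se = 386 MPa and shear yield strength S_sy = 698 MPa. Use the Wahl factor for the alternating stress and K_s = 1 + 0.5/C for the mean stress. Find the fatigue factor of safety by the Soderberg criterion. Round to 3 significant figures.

1.05

C = D/d = 119.0/9.4 = 12.6596; K_W = (4C−1)/(4C−4)+0.615/C = 1.1129; K_s = 1+0.5/C = 1.0395
F_a = (F_max−F_min)/2 = 437 N; F_m = (F_max+F_min)/2 = 903 N
τ_a = K_W·8F_aD/(πd³) = 1.1129 × 159.44 = 177.44 MPa
τ_m = K_s·8F_mD/(πd³) = 1.0395 × 329.45 = 342.46 MPa
Soderberg: 1/n_f = τ_a/S_se + τ_m/S_sy = 177.44/386 + 342.46/698 = 0.45968 + 0.49064 = 0.95032
n_f = 1/0.95032 = 1.052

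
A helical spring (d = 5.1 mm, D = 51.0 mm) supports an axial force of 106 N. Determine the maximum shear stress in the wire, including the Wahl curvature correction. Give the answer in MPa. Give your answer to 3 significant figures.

119 MPa

Spring index C = D/d = 51.0/5.1 = 10.0000
K_W = (4C−1)/(4C−4) + 0.615/C = 39.000/36.000 + 0.0615 = 1.1448
τ₀ = 8FD/(πd³) = 8·106·51.0/(π·5.1³) = 43248/416.74 = 103.78 MPa
τ_max = K·τ₀ = 1.1448 × 103.78 = 118.81 MPa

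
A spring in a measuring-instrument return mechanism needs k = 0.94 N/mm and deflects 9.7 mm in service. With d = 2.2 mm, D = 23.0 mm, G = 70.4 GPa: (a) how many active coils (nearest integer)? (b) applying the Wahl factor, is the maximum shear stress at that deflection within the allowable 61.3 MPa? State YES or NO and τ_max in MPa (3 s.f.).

N_a = Gd⁴/(8D³k) = (70.4×10³)(2.2⁴)/(8·23.0³·0.94) = 18.02 → N_a = 18
Actual rate k = Gd⁴/(8D³·18) = 0.94128 N/mm
Working load F = kδ = 0.94128·9.7 = 9.1304 N
C = 23.0/2.2 = 10.4545; K_W = (4C−1)/(4C−4)+0.615/C = 1.1382
τ_max = K_W·8FD/(πd³) = 1.1382·50.221 = 57.16 MPa
τ_max ≤ 61.3 MPa → acceptable

(a) 18 coils; (b) YES, τ_max = 57.2 MPa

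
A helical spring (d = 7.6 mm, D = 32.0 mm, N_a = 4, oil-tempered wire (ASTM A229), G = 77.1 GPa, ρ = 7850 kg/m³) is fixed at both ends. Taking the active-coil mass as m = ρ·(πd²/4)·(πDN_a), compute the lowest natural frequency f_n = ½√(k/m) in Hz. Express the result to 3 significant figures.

k = Gd⁴/(8D³N_a) = (77.1×10³)(7.6⁴)/(8·32.0³·4) = 245.31 N/mm = 2.4531e+05 N/m
Wire length L = πDN_a = π·32.0·4 = 402.12 mm
m = ρ·(πd²/4)·L = 7850 × 45.365×10⁻⁶ m² × 0.40212 m = 0.1432 kg
f_n = ½√(k/m) = 0.5·√(2.4531e+05/0.1432) = 0.5·√(1.713e+06) = 654.41 Hz

654 Hz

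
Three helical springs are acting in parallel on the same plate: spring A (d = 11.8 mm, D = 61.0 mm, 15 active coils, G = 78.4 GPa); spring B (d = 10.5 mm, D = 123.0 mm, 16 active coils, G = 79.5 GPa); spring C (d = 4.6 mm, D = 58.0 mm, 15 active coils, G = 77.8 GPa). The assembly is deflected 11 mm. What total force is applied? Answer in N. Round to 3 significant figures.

k_A = Gd⁴/(8D³N_a) = (78.4×10³)(11.8⁴)/(8·61.0³·15) = 55.805 N/mm
k_B = Gd⁴/(8D³N_a) = (79.5×10³)(10.5⁴)/(8·123.0³·16) = 4.0569 N/mm
k_C = Gd⁴/(8D³N_a) = (77.8×10³)(4.6⁴)/(8·58.0³·15) = 1.4878 N/mm
Parallel: k_eq = 55.805 + 4.0569 + 1.4878 = 61.35 N/mm
F = k_eq·δ = 61.35·11 = 674.85 N

675 N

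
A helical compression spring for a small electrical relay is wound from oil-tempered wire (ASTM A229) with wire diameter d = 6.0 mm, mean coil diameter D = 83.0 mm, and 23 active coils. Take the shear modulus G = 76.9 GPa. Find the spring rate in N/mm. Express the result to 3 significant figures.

k = Gd⁴/(8D³N_a) = (76.9×10³ × 6.0⁴) / (8 × 83.0³ × 23)
  = 9.96624e+07 / 1.05209e+08 = 0.94728 N/mm

0.947 N/mm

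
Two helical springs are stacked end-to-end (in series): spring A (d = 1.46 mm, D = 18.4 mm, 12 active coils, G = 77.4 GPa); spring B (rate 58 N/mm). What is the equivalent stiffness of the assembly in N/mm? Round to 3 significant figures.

0.582 N/mm

k_A = Gd⁴/(8D³N_a) = (77.4×10³)(1.46⁴)/(8·18.4³·12) = 0.58807 N/mm
Series: 1/k_eq = 1/0.58807 + 1/58 = 1.7177; k_eq = 0.58217 N/mm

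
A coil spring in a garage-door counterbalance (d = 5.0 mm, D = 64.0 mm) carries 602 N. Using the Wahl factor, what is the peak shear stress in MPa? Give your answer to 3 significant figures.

Spring index C = D/d = 64.0/5.0 = 12.8000
K_W = (4C−1)/(4C−4) + 0.615/C = 50.200/47.200 + 0.0480 = 1.1116
τ₀ = 8FD/(πd³) = 8·602·64.0/(π·5.0³) = 308224/392.7 = 784.89 MPa
τ_max = K·τ₀ = 1.1116 × 784.89 = 872.48 MPa

872 MPa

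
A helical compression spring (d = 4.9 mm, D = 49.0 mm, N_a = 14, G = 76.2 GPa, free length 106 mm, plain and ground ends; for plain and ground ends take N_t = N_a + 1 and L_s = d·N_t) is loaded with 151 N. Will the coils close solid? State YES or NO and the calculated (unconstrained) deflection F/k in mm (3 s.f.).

YES, δ = 45.3 mm

k = Gd⁴/(8D³N_a) = (76.2×10³)(4.9⁴)/(8·49.0³·14) = 3.3338 N/mm
N_t = 15; L_s = 4.9·15 = 73.5 mm; δ_solid = L₀ − L_s = 106 − 73.5 = 32.5 mm
δ = F/k = 151/3.3338 = 45.294 mm
δ ≥ δ_solid → spring goes solid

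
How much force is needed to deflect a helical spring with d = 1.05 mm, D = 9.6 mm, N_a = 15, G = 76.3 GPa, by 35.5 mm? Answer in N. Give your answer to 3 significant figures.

k = Gd⁴/(8D³N_a) = (76.3×10³)(1.05⁴)/(8·9.6³·15) = 0.87355 N/mm
F = k·δ = 0.87355 × 35.5 = 31.011 N

31.0 N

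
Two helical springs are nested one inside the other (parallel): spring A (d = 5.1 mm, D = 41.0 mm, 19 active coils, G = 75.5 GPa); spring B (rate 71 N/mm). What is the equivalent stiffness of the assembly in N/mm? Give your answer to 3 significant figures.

75.9 N/mm

k_A = Gd⁴/(8D³N_a) = (75.5×10³)(5.1⁴)/(8·41.0³·19) = 4.8756 N/mm
Parallel: k_eq = 4.8756 + 71 = 75.876 N/mm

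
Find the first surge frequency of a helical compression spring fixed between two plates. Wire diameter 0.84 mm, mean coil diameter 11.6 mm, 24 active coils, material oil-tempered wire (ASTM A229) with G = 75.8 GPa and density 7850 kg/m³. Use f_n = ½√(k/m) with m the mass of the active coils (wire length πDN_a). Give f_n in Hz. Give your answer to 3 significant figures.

91.0 Hz

k = Gd⁴/(8D³N_a) = (75.8×10³)(0.84⁴)/(8·11.6³·24) = 0.12592 N/mm = 125.92 N/m
Wire length L = πDN_a = π·11.6·24 = 874.62 mm
m = ρ·(πd²/4)·L = 7850 × 0.55418×10⁻⁶ m² × 0.87462 m = 0.0038048 kg
f_n = ½√(k/m) = 0.5·√(125.92/0.0038048) = 0.5·√(33096) = 90.961 Hz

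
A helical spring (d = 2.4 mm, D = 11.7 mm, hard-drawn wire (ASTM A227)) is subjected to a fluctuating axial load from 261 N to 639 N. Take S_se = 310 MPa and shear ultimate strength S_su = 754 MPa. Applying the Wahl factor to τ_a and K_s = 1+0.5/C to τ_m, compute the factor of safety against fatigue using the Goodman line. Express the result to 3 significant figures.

C = D/d = 11.7/2.4 = 4.8750; K_W = (4C−1)/(4C−4)+0.615/C = 1.3197; K_s = 1+0.5/C = 1.1026
F_a = (F_max−F_min)/2 = 189 N; F_m = (F_max+F_min)/2 = 450 N
τ_a = K_W·8F_aD/(πd³) = 1.3197 × 407.34 = 537.56 MPa
τ_m = K_s·8F_mD/(πd³) = 1.1026 × 969.85 = 1069.3 MPa
Goodman: 1/n_f = τ_a/S_se + τ_m/S_su = 537.56/310 + 1069.3/754 = 1.73408 + 1.41820 = 3.1523
n_f = 1/3.1523 = 0.3172

0.317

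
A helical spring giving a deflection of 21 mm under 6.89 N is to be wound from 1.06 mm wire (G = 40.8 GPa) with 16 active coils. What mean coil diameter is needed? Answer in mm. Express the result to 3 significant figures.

Required rate k = F/δ = 6.89/21 = 0.3281 N/mm
D = (Gd⁴/(8N_a·k))^(1/3) = (40.8×10³·1.06⁴/(8·16·0.3281))^(1/3)
  = (1226.52)^(1/3) = 10.7043 mm

10.7 mm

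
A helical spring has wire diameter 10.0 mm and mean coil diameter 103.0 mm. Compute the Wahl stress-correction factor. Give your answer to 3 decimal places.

C = D/d = 103.0/10.0 = 10.3000
K_W = (4C−1)/(4C−4) + 0.615/C = 40.200/37.200 + 0.0597 = 1.1404

1.140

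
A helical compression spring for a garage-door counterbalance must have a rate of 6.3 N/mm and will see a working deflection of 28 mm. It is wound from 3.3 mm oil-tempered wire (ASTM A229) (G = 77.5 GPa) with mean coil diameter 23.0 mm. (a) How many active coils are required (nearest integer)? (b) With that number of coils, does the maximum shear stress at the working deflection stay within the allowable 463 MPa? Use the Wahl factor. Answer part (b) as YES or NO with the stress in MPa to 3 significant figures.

(a) 15 coils; (b) YES, τ_max = 349 MPa

N_a = Gd⁴/(8D³k) = (77.5×10³)(3.3⁴)/(8·23.0³·6.3) = 14.99 → N_a = 15
Actual rate k = Gd⁴/(8D³·15) = 6.295 N/mm
Working load F = kδ = 6.295·28 = 176.26 N
C = 23.0/3.3 = 6.9697; K_W = (4C−1)/(4C−4)+0.615/C = 1.2139
τ_max = K_W·8FD/(πd³) = 1.2139·287.26 = 348.7 MPa
τ_max ≤ 463 MPa → acceptable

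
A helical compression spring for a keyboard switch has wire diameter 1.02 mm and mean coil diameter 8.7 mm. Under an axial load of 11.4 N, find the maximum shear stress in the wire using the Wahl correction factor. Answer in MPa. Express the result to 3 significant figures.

Spring index C = D/d = 8.7/1.02 = 8.5294
K_W = (4C−1)/(4C−4) + 0.615/C = 33.118/30.118 + 0.0721 = 1.1717
τ₀ = 8FD/(πd³) = 8·11.4·8.7/(π·1.02³) = 793.44/3.3339 = 237.99 MPa
τ_max = K·τ₀ = 1.1717 × 237.99 = 278.86 MPa

279 MPa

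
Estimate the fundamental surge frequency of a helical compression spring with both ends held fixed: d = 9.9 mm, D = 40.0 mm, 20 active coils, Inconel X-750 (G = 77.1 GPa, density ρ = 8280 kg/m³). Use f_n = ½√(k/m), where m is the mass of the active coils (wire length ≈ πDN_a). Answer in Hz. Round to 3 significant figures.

k = Gd⁴/(8D³N_a) = (77.1×10³)(9.9⁴)/(8·40.0³·20) = 72.326 N/mm = 72326 N/m
Wire length L = πDN_a = π·40.0·20 = 2513.3 mm
m = ρ·(πd²/4)·L = 8280 × 76.977×10⁻⁶ m² × 2.5133 m = 1.6019 kg
f_n = ½√(k/m) = 0.5·√(72326/1.6019) = 0.5·√(45151) = 106.24 Hz

106 Hz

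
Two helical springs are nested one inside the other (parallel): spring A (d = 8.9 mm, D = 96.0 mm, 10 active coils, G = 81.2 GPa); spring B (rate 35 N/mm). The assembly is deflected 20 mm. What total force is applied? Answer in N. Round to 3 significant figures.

k_A = Gd⁴/(8D³N_a) = (81.2×10³)(8.9⁴)/(8·96.0³·10) = 7.198 N/mm
Parallel: k_eq = 7.198 + 35 = 42.198 N/mm
F = k_eq·δ = 42.198·20 = 843.96 N

844 N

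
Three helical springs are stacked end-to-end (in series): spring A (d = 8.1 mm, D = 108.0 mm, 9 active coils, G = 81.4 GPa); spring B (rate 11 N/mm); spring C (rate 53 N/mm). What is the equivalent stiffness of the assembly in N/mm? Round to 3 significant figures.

2.71 N/mm

k_A = Gd⁴/(8D³N_a) = (81.4×10³)(8.1⁴)/(8·108.0³·9) = 3.8633 N/mm
Series: 1/k_eq = 1/3.8633 + 1/11 + 1/53 = 0.36862; k_eq = 2.7128 N/mm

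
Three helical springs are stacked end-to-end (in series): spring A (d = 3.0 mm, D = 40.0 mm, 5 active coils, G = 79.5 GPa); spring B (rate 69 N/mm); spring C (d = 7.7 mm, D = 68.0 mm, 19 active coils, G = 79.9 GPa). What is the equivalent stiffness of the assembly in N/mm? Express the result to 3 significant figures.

k_A = Gd⁴/(8D³N_a) = (79.5×10³)(3.0⁴)/(8·40.0³·5) = 2.5154 N/mm
k_C = Gd⁴/(8D³N_a) = (79.9×10³)(7.7⁴)/(8·68.0³·19) = 5.8768 N/mm
Series: 1/k_eq = 1/2.5154 + 1/69 + 1/5.8768 = 0.5822; k_eq = 1.7176 N/mm

1.72 N/mm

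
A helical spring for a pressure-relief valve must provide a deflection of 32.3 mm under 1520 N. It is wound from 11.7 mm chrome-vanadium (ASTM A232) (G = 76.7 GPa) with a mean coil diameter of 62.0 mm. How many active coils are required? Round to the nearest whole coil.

16

Required rate k = F/δ = 1520/32.3 = 47.059 N/mm
N_a = Gd⁴/(8D³k) = (76.7×10³ × 11.7⁴)/(8 × 62.0³ × 47.059)
    = 1.43727e+09 / 8.97235e+07 = 16.02 → 16 coils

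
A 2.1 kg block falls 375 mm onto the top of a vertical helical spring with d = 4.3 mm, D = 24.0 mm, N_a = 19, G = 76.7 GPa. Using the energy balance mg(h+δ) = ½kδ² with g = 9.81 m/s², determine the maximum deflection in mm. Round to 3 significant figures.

36.9 mm

k = Gd⁴/(8D³N_a) = (76.7×10³)(4.3⁴)/(8·24.0³·19) = 12.479 N/mm
W = mg = 2.1 × 9.81 = 20.601 N
½kδ² − Wδ − Wh = 0 → δ = (W + √(W² + 2kWh))/k
δ = (20.601 + √(424.4 + 192815))/12.479 = (20.601 + 439.59)/12.479 = 36.876 mm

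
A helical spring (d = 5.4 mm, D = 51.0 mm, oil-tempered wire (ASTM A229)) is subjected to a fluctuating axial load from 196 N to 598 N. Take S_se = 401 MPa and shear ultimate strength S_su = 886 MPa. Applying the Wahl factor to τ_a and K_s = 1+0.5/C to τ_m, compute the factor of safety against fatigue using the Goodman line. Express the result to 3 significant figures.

1.15

C = D/d = 51.0/5.4 = 9.4444; K_W = (4C−1)/(4C−4)+0.615/C = 1.1539; K_s = 1+0.5/C = 1.0529
F_a = (F_max−F_min)/2 = 201 N; F_m = (F_max+F_min)/2 = 397 N
τ_a = K_W·8F_aD/(πd³) = 1.1539 × 165.78 = 191.3 MPa
τ_m = K_s·8F_mD/(πd³) = 1.0529 × 327.43 = 344.77 MPa
Goodman: 1/n_f = τ_a/S_se + τ_m/S_su = 191.3/401 + 344.77/886 = 0.47705 + 0.38913 = 0.86617
n_f = 1/0.86617 = 1.155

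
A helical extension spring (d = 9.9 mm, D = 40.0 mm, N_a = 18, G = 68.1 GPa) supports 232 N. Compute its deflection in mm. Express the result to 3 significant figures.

3.27 mm

k = Gd⁴/(8D³N_a) = (68.1×10³)(9.9⁴)/(8·40.0³·18) = 70.982 N/mm
δ = F/k = 232 / 70.982 = 3.2685 mm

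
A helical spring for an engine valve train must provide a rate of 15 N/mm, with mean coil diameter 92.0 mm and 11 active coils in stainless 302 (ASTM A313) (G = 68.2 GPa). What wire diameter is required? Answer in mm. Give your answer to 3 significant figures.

11.1 mm

d = (8D³N_a·k / G)^(1/4) = (8·92.0³·11·15 / (68.2×10³))^0.25
  = (15071)^0.25 = 11.0800 mm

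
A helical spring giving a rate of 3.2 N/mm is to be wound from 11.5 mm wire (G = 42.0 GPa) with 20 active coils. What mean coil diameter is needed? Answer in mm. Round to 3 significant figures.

113 mm

D = (Gd⁴/(8N_a·k))^(1/3) = (42.0×10³·11.5⁴/(8·20·3.2))^(1/3)
  = (1.43473e+06)^(1/3) = 112.7864 mm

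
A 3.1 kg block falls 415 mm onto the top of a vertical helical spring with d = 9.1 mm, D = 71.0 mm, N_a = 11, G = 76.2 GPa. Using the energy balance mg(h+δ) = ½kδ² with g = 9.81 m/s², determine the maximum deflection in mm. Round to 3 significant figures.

k = Gd⁴/(8D³N_a) = (76.2×10³)(9.1⁴)/(8·71.0³·11) = 16.591 N/mm
W = mg = 3.1 × 9.81 = 30.411 N
½kδ² − Wδ − Wh = 0 → δ = (W + √(W² + 2kWh))/k
δ = (30.411 + √(924.83 + 418766))/16.591 = (30.411 + 647.84)/16.591 = 40.881 mm

40.9 mm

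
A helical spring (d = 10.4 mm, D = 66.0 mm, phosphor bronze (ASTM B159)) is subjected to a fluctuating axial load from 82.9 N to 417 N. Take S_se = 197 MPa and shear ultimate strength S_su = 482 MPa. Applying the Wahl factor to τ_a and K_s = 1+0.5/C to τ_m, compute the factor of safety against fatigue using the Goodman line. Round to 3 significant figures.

4.16

C = D/d = 66.0/10.4 = 6.3462; K_W = (4C−1)/(4C−4)+0.615/C = 1.2372; K_s = 1+0.5/C = 1.0788
F_a = (F_max−F_min)/2 = 167.05 N; F_m = (F_max+F_min)/2 = 249.95 N
τ_a = K_W·8F_aD/(πd³) = 1.2372 × 24.959 = 30.879 MPa
τ_m = K_s·8F_mD/(πd³) = 1.0788 × 37.345 = 40.288 MPa
Goodman: 1/n_f = τ_a/S_se + τ_m/S_su = 30.879/197 + 40.288/482 = 0.15675 + 0.08358 = 0.24033
n_f = 1/0.24033 = 4.161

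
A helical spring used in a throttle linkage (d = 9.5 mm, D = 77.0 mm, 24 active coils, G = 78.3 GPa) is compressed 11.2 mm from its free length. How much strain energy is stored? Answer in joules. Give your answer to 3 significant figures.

0.456 J

k = Gd⁴/(8D³N_a) = (78.3×10³)(9.5⁴)/(8·77.0³·24) = 7.2758 N/mm
U = ½kδ² = 0.5 × 7.2758 × 11.2² = 456.34 N·mm = 0.45634 J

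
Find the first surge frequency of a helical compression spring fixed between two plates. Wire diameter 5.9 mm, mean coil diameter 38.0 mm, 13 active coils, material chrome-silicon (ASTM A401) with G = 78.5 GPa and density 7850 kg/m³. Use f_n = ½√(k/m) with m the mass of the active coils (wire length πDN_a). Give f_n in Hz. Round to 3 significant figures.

112 Hz

k = Gd⁴/(8D³N_a) = (78.5×10³)(5.9⁴)/(8·38.0³·13) = 16.668 N/mm = 16668 N/m
Wire length L = πDN_a = π·38.0·13 = 1551.9 mm
m = ρ·(πd²/4)·L = 7850 × 27.34×10⁻⁶ m² × 1.5519 m = 0.33307 kg
f_n = ½√(k/m) = 0.5·√(16668/0.33307) = 0.5·√(50044) = 111.85 Hz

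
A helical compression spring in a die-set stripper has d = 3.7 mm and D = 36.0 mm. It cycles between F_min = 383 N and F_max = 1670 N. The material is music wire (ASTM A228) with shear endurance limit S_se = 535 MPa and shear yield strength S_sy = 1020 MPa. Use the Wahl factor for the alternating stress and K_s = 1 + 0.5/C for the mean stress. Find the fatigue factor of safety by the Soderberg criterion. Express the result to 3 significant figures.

0.226

C = D/d = 36.0/3.7 = 9.7297; K_W = (4C−1)/(4C−4)+0.615/C = 1.1491; K_s = 1+0.5/C = 1.0514
F_a = (F_max−F_min)/2 = 643.5 N; F_m = (F_max+F_min)/2 = 1026.5 N
τ_a = K_W·8F_aD/(πd³) = 1.1491 × 1164.6 = 1338.3 MPa
τ_m = K_s·8F_mD/(πd³) = 1.0514 × 1857.8 = 1953.3 MPa
Soderberg: 1/n_f = τ_a/S_se + τ_m/S_sy = 1338.3/535 + 1953.3/1020 = 2.50149 + 1.91496 = 4.4164
n_f = 1/4.4164 = 0.2264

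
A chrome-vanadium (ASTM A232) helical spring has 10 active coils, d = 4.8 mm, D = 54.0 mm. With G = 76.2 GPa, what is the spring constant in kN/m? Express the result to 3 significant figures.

k = Gd⁴/(8D³N_a) = (76.2×10³ × 4.8⁴) / (8 × 54.0³ × 10)
  = 4.04501e+07 / 1.25971e+07 = 3.2111 N/mm

3.21 kN/m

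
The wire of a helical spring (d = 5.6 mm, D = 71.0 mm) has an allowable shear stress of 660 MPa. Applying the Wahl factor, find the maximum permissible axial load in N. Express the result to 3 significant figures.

576 N

C = D/d = 71.0/5.6 = 12.6786
K_W = (4C−1)/(4C−4) + 0.615/C = 49.714/46.714 + 0.0485 = 1.1127
τ_max = K·8FD/(πd³) → F_max = τ_allow·πd³/(8DK)
F_max = 660·π·5.6³/(8·71.0·1.1127) = 3.6413e+05/632.03 = 576.13 N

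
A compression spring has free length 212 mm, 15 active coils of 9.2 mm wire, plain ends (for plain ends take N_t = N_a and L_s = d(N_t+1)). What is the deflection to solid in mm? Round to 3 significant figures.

64.8 mm

N_t = 15; L_s = 9.2·16 = 147.2 mm
δ_solid = L₀ − L_s = 212 − 147.2 = 64.8 mm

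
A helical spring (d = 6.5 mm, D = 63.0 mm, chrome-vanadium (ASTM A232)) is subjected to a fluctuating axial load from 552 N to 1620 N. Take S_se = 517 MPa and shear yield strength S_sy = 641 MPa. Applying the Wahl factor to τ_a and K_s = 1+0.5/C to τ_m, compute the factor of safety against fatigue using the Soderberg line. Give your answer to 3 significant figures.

C = D/d = 63.0/6.5 = 9.6923; K_W = (4C−1)/(4C−4)+0.615/C = 1.1497; K_s = 1+0.5/C = 1.0516
F_a = (F_max−F_min)/2 = 534 N; F_m = (F_max+F_min)/2 = 1086 N
τ_a = K_W·8F_aD/(πd³) = 1.1497 × 311.95 = 358.66 MPa
τ_m = K_s·8F_mD/(πd³) = 1.0516 × 634.41 = 667.14 MPa
Soderberg: 1/n_f = τ_a/S_se + τ_m/S_sy = 358.66/517 + 667.14/641 = 0.69373 + 1.04078 = 1.7345
n_f = 1/1.7345 = 0.5765

0.577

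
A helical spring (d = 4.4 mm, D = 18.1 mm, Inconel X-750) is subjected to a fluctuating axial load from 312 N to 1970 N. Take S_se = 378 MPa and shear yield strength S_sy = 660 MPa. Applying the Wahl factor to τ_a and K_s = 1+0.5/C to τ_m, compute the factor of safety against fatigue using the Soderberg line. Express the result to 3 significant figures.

C = D/d = 18.1/4.4 = 4.1136; K_W = (4C−1)/(4C−4)+0.615/C = 1.3904; K_s = 1+0.5/C = 1.1215
F_a = (F_max−F_min)/2 = 829 N; F_m = (F_max+F_min)/2 = 1141 N
τ_a = K_W·8F_aD/(πd³) = 1.3904 × 448.55 = 623.66 MPa
τ_m = K_s·8F_mD/(πd³) = 1.1215 × 617.37 = 692.41 MPa
Soderberg: 1/n_f = τ_a/S_se + τ_m/S_sy = 623.66/378 + 692.41/660 = 1.64990 + 1.04911 = 2.699
n_f = 1/2.699 = 0.3705

0.371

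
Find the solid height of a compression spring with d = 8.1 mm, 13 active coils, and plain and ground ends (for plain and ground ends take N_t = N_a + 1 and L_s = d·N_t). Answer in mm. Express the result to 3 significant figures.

plain and ground ends: N_t = N_a + 1 = 13 + 1 = 14
L_s = d·N_t = 8.1 × 14 = 113.4 mm

113 mm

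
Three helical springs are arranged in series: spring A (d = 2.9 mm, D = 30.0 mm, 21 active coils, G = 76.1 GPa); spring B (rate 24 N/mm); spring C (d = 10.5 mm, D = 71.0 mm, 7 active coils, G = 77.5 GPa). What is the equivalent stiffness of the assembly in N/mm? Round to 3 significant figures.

k_A = Gd⁴/(8D³N_a) = (76.1×10³)(2.9⁴)/(8·30.0³·21) = 1.1866 N/mm
k_C = Gd⁴/(8D³N_a) = (77.5×10³)(10.5⁴)/(8·71.0³·7) = 47 N/mm
Series: 1/k_eq = 1/1.1866 + 1/24 + 1/47 = 0.90569; k_eq = 1.1041 N/mm

1.10 N/mm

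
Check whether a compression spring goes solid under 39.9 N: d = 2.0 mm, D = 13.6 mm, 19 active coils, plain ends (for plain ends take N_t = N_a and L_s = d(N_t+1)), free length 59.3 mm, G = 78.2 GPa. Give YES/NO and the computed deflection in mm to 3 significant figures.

NO, δ = 12.2 mm

k = Gd⁴/(8D³N_a) = (78.2×10³)(2.0⁴)/(8·13.6³·19) = 3.2724 N/mm
N_t = 19; L_s = 2.0·20 = 40 mm; δ_solid = L₀ − L_s = 59.3 − 40 = 19.3 mm
δ = F/k = 39.9/3.2724 = 12.193 mm
δ < δ_solid → spring does not go solid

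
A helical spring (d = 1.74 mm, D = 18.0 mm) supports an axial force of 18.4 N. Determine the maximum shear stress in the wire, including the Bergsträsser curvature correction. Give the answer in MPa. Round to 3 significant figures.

181 MPa

Spring index C = D/d = 18.0/1.74 = 10.3448
K_B = (4C+2)/(4C−3) = 43.379/38.379 = 1.1303
τ₀ = 8FD/(πd³) = 8·18.4·18.0/(π·1.74³) = 2649.6/16.55 = 160.1 MPa
τ_max = K·τ₀ = 1.1303 × 160.1 = 180.95 MPa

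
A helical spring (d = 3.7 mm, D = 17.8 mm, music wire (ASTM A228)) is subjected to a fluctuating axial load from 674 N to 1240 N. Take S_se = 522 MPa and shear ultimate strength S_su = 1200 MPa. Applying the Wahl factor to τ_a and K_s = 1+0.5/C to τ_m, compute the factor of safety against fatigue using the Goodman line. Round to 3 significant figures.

C = D/d = 17.8/3.7 = 4.8108; K_W = (4C−1)/(4C−4)+0.615/C = 1.3246; K_s = 1+0.5/C = 1.1039
F_a = (F_max−F_min)/2 = 283 N; F_m = (F_max+F_min)/2 = 957 N
τ_a = K_W·8F_aD/(πd³) = 1.3246 × 253.25 = 335.46 MPa
τ_m = K_s·8F_mD/(πd³) = 1.1039 × 856.38 = 945.39 MPa
Goodman: 1/n_f = τ_a/S_se + τ_m/S_su = 335.46/522 + 945.39/1200 = 0.64264 + 0.78782 = 1.4305
n_f = 1/1.4305 = 0.6991

0.699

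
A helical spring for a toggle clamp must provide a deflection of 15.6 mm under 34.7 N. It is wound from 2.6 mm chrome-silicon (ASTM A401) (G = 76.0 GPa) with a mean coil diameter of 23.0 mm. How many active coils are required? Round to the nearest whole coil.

Required rate k = F/δ = 34.7/15.6 = 2.2244 N/mm
N_a = Gd⁴/(8D³k) = (76.0×10³ × 2.6⁴)/(8 × 23.0³ × 2.2244)
    = 3.47302e+06 / 216510 = 16.04 → 16 coils

16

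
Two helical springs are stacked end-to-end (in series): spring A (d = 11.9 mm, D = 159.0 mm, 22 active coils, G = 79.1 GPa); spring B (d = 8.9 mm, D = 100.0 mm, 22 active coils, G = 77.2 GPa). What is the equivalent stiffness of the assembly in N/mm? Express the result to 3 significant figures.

1.24 N/mm

k_A = Gd⁴/(8D³N_a) = (79.1×10³)(11.9⁴)/(8·159.0³·22) = 2.2421 N/mm
k_B = Gd⁴/(8D³N_a) = (77.2×10³)(8.9⁴)/(8·100.0³·22) = 2.7521 N/mm
Series: 1/k_eq = 1/2.2421 + 1/2.7521 = 0.80936; k_eq = 1.2355 N/mm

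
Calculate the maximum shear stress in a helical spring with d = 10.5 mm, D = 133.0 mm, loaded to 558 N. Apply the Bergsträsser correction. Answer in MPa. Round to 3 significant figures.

180 MPa

Spring index C = D/d = 133.0/10.5 = 12.6667
K_B = (4C+2)/(4C−3) = 52.667/47.667 = 1.1049
τ₀ = 8FD/(πd³) = 8·558·133.0/(π·10.5³) = 593712/3636.8 = 163.25 MPa
τ_max = K·τ₀ = 1.1049 × 163.25 = 180.38 MPa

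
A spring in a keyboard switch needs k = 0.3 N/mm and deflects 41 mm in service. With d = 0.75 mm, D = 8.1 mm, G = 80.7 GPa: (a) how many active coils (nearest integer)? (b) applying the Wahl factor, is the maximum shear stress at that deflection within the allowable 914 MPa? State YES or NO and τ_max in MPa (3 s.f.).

(a) 20 coils; (b) YES, τ_max = 682 MPa

N_a = Gd⁴/(8D³k) = (80.7×10³)(0.75⁴)/(8·8.1³·0.3) = 20.02 → N_a = 20
Actual rate k = Gd⁴/(8D³·20) = 0.30029 N/mm
Working load F = kδ = 0.30029·41 = 12.312 N
C = 8.1/0.75 = 10.8000; K_W = (4C−1)/(4C−4)+0.615/C = 1.1335
τ_max = K_W·8FD/(πd³) = 1.1335·601.96 = 682.31 MPa
τ_max ≤ 914 MPa → acceptable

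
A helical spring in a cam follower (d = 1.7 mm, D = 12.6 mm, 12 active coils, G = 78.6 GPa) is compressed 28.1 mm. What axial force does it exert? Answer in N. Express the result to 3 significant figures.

96.1 N

k = Gd⁴/(8D³N_a) = (78.6×10³)(1.7⁴)/(8·12.6³·12) = 3.4185 N/mm
F = k·δ = 3.4185 × 28.1 = 96.06 N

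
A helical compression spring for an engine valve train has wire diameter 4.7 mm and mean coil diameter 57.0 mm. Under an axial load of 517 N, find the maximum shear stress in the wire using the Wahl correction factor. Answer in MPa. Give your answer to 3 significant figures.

808 MPa

Spring index C = D/d = 57.0/4.7 = 12.1277
K_W = (4C−1)/(4C−4) + 0.615/C = 47.511/44.511 + 0.0507 = 1.1181
τ₀ = 8FD/(πd³) = 8·517·57.0/(π·4.7³) = 235752/326.17 = 722.79 MPa
τ_max = K·τ₀ = 1.1181 × 722.79 = 808.16 MPa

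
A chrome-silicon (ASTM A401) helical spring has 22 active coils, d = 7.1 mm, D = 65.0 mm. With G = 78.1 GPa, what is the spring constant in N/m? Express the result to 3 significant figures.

k = Gd⁴/(8D³N_a) = (78.1×10³ × 7.1⁴) / (8 × 65.0³ × 22)
  = 1.98465e+08 / 4.8334e+07 = 4.1061 N/mm = 4106.1 N/m

4110 N/m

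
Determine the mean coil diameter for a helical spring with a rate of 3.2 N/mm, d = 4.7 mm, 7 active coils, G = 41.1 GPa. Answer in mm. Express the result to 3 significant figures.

48.2 mm

D = (Gd⁴/(8N_a·k))^(1/3) = (41.1×10³·4.7⁴/(8·7·3.2))^(1/3)
  = (111917)^(1/3) = 48.1909 mm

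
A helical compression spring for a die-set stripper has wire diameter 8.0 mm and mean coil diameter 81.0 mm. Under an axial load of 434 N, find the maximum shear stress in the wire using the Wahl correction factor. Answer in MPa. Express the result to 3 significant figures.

Spring index C = D/d = 81.0/8.0 = 10.1250
K_W = (4C−1)/(4C−4) + 0.615/C = 39.500/36.500 + 0.0607 = 1.1429
τ₀ = 8FD/(πd³) = 8·434·81.0/(π·8.0³) = 281232/1608.5 = 174.84 MPa
τ_max = K·τ₀ = 1.1429 × 174.84 = 199.83 MPa

200 MPa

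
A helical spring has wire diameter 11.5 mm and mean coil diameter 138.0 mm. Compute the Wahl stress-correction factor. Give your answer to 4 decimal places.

C = D/d = 138.0/11.5 = 12.0000
K_W = (4C−1)/(4C−4) + 0.615/C = 47.000/44.000 + 0.0512 = 1.1194

1.1194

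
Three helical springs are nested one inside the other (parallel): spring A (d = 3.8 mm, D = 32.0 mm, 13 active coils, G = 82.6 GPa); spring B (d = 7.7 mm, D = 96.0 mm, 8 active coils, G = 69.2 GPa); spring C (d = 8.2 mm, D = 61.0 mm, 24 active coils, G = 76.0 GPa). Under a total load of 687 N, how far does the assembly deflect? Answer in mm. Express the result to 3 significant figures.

k_A = Gd⁴/(8D³N_a) = (82.6×10³)(3.8⁴)/(8·32.0³·13) = 5.054 N/mm
k_B = Gd⁴/(8D³N_a) = (69.2×10³)(7.7⁴)/(8·96.0³·8) = 4.2961 N/mm
k_C = Gd⁴/(8D³N_a) = (76.0×10³)(8.2⁴)/(8·61.0³·24) = 7.8846 N/mm
Parallel: k_eq = 5.054 + 4.2961 + 7.8846 = 17.235 N/mm
δ = F/k_eq = 687/17.235 = 39.862 mm

39.9 mm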